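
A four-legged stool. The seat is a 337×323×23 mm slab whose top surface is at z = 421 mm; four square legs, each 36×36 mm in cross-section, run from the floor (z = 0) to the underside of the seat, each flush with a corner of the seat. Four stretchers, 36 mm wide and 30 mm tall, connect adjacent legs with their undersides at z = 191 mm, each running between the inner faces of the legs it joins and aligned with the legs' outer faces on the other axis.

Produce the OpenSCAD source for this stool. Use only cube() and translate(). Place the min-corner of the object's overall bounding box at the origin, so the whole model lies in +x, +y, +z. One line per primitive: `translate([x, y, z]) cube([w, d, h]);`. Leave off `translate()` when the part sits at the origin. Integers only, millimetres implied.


// leg_h = 421 - 23 = 398
// stretcher span = 337 - 2*36 = 265
translate([0, 0, 398]) cube([337, 323, 23]);
cube([36, 36, 398]);
translate([301, 0, 0]) cube([36, 36, 398]);
translate([0, 287, 0]) cube([36, 36, 398]);
translate([301, 287, 0]) cube([36, 36, 398]);
translate([36, 0, 191]) cube([265, 36, 30]);
translate([36, 287, 191]) cube([265, 36, 30]);
translate([0, 36, 191]) cube([36, 251, 30]);
translate([301, 36, 191]) cube([36, 251, 30]);


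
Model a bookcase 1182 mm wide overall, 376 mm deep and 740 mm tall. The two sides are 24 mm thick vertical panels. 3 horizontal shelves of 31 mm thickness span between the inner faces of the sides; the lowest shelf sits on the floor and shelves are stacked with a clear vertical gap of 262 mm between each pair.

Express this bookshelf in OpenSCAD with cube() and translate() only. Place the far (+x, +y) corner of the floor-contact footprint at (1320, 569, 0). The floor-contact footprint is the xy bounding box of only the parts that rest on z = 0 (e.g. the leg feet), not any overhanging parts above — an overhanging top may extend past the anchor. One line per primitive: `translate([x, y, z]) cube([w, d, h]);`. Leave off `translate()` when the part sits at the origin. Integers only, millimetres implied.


translate([138, 193, 0]) cube([24, 376, 740]);
translate([1296, 193, 0]) cube([24, 376, 740]);
translate([162, 193, 0]) cube([1134, 376, 31]);
translate([162, 193, 293]) cube([1134, 376, 31]);
translate([162, 193, 586]) cube([1134, 376, 31]);


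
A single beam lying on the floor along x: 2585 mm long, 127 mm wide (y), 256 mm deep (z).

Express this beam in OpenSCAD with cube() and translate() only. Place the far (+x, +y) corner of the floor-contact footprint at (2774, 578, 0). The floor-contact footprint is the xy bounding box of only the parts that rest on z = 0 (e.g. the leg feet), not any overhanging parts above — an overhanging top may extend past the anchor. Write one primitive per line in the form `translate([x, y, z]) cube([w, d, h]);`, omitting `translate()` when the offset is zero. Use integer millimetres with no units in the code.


translate([189, 451, 0]) cube([2585, 127, 256]);


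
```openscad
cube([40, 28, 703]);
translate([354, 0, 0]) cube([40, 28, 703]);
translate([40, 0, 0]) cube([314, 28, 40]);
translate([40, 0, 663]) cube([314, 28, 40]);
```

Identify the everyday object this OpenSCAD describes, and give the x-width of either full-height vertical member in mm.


A picture frame. The border width is 40 mm.

Four thin pieces enclosing a rectangular opening — a picture frame. The two full-height stiles are 703 mm tall; the top rail sits at z = 663 and is 40 mm tall, so the border above the opening is 703 − 663 = 40 mm, matching the stile x-width.


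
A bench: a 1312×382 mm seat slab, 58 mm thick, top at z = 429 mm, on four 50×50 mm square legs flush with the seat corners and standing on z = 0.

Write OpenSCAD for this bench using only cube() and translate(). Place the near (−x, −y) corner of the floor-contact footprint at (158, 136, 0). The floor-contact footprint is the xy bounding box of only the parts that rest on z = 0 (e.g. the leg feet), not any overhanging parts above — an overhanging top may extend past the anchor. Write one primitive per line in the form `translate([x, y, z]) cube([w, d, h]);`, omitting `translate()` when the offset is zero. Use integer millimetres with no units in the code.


translate([158, 136, 371]) cube([1312, 382, 58]);
translate([158, 136, 0]) cube([50, 50, 371]);
translate([158, 468, 0]) cube([50, 50, 371]);
translate([1420, 136, 0]) cube([50, 50, 371]);
translate([1420, 468, 0]) cube([50, 50, 371]);


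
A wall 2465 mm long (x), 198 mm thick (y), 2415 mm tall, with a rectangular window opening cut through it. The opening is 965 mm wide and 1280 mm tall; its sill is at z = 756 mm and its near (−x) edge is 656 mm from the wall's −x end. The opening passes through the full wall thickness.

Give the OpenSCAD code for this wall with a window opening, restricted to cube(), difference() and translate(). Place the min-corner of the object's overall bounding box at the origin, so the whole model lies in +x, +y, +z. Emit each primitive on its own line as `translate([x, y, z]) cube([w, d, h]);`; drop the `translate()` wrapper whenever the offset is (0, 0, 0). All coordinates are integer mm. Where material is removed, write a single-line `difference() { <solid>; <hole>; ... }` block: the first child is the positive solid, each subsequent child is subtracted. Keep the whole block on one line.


difference() { cube([2465, 198, 2415]); translate([656, 0, 756]) cube([965, 198, 1280]); }


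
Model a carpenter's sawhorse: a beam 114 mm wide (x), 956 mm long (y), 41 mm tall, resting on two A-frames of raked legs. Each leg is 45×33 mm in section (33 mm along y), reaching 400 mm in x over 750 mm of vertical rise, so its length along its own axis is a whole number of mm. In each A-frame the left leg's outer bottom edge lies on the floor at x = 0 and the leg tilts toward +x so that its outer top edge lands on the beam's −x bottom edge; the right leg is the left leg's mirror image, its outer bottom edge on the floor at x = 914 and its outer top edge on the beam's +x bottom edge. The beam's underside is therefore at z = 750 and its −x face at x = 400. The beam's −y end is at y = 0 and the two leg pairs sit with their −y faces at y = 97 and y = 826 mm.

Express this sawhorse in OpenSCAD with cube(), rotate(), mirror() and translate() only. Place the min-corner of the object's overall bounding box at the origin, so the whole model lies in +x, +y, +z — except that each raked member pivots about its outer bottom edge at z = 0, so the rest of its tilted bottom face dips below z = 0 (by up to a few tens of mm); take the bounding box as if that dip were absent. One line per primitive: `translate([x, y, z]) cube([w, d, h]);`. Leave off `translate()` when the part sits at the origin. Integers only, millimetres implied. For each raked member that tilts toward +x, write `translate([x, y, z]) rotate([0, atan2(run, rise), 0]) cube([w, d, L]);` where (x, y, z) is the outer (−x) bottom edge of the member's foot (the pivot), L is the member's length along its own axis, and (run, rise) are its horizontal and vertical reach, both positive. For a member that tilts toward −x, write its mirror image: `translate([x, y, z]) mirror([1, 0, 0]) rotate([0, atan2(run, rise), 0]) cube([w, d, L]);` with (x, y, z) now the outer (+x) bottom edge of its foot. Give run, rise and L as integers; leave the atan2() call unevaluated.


translate([400, 0, 750]) cube([114, 956, 41]);
translate([0, 97, 0]) rotate([0, atan2(400, 750), 0]) cube([45, 33, 850]);
translate([914, 97, 0]) mirror([1, 0, 0]) rotate([0, atan2(400, 750), 0]) cube([45, 33, 850]);
translate([0, 826, 0]) rotate([0, atan2(400, 750), 0]) cube([45, 33, 850]);
translate([914, 826, 0]) mirror([1, 0, 0]) rotate([0, atan2(400, 750), 0]) cube([45, 33, 850]);


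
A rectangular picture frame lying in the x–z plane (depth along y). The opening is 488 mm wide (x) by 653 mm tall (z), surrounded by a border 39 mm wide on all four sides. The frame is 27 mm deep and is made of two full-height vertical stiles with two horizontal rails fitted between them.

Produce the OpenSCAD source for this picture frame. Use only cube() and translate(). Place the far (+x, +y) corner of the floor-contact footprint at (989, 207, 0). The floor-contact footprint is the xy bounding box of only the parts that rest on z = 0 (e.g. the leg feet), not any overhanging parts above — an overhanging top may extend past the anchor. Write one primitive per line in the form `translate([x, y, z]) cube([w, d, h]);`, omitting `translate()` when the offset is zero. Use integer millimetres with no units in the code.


translate([423, 180, 0]) cube([39, 27, 731]);
translate([950, 180, 0]) cube([39, 27, 731]);
translate([462, 180, 0]) cube([488, 27, 39]);
translate([462, 180, 692]) cube([488, 27, 39]);


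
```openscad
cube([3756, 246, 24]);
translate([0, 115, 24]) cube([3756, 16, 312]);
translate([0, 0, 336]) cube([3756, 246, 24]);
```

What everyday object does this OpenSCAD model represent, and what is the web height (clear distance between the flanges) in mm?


An I-beam. The web height is 312 mm.

Two wide flanges with a thin centred web — an I-beam. Overall 360 mm minus two 24 mm flanges gives a web of 360 − 2·24 = 312 mm.


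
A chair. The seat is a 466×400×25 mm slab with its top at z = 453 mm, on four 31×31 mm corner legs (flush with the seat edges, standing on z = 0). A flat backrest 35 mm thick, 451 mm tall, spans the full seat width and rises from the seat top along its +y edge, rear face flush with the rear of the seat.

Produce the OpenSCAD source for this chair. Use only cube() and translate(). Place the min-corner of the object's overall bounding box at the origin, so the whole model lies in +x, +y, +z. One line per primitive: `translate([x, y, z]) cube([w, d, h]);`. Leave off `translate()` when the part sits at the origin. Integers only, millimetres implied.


// leg_h = 453 - 25 = 428
translate([0, 0, 428]) cube([466, 400, 25]);
cube([31, 31, 428]);
translate([435, 0, 0]) cube([31, 31, 428]);
translate([0, 369, 0]) cube([31, 31, 428]);
translate([435, 369, 0]) cube([31, 31, 428]);
translate([0, 365, 453]) cube([466, 35, 451]);


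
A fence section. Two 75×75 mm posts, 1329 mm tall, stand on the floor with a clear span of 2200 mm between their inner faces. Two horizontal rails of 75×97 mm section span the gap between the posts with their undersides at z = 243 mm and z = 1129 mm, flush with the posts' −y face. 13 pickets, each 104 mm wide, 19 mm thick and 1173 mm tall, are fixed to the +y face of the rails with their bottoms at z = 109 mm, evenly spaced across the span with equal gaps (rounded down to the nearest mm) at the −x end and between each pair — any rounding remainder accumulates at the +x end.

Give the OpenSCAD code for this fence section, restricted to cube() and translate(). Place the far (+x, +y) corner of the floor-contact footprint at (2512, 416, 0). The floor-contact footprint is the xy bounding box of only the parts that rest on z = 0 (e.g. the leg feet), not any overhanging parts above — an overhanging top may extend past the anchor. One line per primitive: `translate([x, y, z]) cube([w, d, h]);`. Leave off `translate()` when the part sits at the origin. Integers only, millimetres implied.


translate([162, 341, 0]) cube([75, 75, 1329]);
translate([2437, 341, 0]) cube([75, 75, 1329]);
translate([237, 341, 243]) cube([2200, 75, 97]);
translate([237, 341, 1129]) cube([2200, 75, 97]);
translate([297, 416, 109]) cube([104, 19, 1173]);
translate([461, 416, 109]) cube([104, 19, 1173]);
translate([625, 416, 109]) cube([104, 19, 1173]);
translate([789, 416, 109]) cube([104, 19, 1173]);
translate([953, 416, 109]) cube([104, 19, 1173]);
translate([1117, 416, 109]) cube([104, 19, 1173]);
translate([1281, 416, 109]) cube([104, 19, 1173]);
translate([1445, 416, 109]) cube([104, 19, 1173]);
translate([1609, 416, 109]) cube([104, 19, 1173]);
translate([1773, 416, 109]) cube([104, 19, 1173]);
translate([1937, 416, 109]) cube([104, 19, 1173]);
translate([2101, 416, 109]) cube([104, 19, 1173]);
translate([2265, 416, 109]) cube([104, 19, 1173]);


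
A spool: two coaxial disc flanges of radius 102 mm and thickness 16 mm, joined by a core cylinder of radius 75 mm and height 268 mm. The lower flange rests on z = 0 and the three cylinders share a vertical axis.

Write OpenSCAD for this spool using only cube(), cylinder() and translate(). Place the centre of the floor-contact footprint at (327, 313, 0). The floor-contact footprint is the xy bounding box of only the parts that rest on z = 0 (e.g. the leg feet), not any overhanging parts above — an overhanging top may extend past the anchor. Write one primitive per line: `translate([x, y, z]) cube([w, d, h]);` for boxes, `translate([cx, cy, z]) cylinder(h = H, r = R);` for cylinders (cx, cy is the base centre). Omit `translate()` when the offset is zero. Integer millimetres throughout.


translate([327, 313, 0]) cylinder(h = 16, r = 102);
translate([327, 313, 16]) cylinder(h = 268, r = 75);
translate([327, 313, 284]) cylinder(h = 16, r = 102);


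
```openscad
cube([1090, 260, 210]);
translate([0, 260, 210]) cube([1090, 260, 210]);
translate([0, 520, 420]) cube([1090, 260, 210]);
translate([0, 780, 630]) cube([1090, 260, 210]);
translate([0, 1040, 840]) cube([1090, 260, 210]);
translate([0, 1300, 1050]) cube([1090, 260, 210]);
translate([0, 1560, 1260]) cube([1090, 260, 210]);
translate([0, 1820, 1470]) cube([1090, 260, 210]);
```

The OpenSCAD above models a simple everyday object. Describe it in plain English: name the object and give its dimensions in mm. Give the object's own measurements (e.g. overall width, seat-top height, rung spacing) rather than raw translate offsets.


A straight staircase of 8 solid steps. Each step is 1090 mm wide (x), 260 mm deep (y, the going) and 210 mm tall (the rise). The first step rests on the floor; each subsequent step sits one going further in +y and one rise higher in +z, directly behind and above the previous step with no overlap.


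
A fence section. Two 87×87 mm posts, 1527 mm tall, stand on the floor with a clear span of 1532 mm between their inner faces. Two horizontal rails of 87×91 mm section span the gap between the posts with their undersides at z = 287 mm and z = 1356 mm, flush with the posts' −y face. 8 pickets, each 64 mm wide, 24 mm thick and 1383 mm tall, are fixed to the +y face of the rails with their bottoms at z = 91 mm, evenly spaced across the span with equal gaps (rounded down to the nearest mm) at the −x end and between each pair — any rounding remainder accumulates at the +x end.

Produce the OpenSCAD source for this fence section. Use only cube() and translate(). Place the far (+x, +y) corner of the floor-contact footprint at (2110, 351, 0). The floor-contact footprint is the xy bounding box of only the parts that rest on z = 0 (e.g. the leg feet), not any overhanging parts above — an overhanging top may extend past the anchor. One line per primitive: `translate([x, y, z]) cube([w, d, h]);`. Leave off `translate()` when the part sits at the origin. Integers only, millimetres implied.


translate([404, 264, 0]) cube([87, 87, 1527]);
translate([2023, 264, 0]) cube([87, 87, 1527]);
translate([491, 264, 287]) cube([1532, 87, 91]);
translate([491, 264, 1356]) cube([1532, 87, 91]);
translate([604, 351, 91]) cube([64, 24, 1383]);
translate([781, 351, 91]) cube([64, 24, 1383]);
translate([958, 351, 91]) cube([64, 24, 1383]);
translate([1135, 351, 91]) cube([64, 24, 1383]);
translate([1312, 351, 91]) cube([64, 24, 1383]);
translate([1489, 351, 91]) cube([64, 24, 1383]);
translate([1666, 351, 91]) cube([64, 24, 1383]);
translate([1843, 351, 91]) cube([64, 24, 1383]);


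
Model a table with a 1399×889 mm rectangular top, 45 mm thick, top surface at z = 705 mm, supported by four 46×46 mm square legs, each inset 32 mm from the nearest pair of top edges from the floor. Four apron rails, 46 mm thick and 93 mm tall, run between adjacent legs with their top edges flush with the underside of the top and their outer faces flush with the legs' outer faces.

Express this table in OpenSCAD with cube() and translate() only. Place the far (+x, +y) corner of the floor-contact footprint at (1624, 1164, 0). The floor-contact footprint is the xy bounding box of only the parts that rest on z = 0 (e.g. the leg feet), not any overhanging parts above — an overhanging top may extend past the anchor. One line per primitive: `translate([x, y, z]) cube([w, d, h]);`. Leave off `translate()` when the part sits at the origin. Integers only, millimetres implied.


translate([257, 307, 660]) cube([1399, 889, 45]);
translate([289, 339, 0]) cube([46, 46, 660]);
translate([1578, 339, 0]) cube([46, 46, 660]);
translate([289, 1118, 0]) cube([46, 46, 660]);
translate([1578, 1118, 0]) cube([46, 46, 660]);
translate([335, 339, 567]) cube([1243, 46, 93]);
translate([335, 1118, 567]) cube([1243, 46, 93]);
translate([289, 385, 567]) cube([46, 733, 93]);
translate([1578, 385, 567]) cube([46, 733, 93]);


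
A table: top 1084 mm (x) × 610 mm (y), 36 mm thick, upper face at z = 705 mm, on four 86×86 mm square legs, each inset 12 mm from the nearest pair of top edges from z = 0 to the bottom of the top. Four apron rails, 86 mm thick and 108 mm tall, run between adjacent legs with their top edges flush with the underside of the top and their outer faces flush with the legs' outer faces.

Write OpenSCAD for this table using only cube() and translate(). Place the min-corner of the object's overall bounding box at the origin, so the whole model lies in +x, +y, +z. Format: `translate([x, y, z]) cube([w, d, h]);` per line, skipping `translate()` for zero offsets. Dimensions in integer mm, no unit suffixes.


translate([0, 0, 669]) cube([1084, 610, 36]);
translate([12, 12, 0]) cube([86, 86, 669]);
translate([986, 12, 0]) cube([86, 86, 669]);
translate([12, 512, 0]) cube([86, 86, 669]);
translate([986, 512, 0]) cube([86, 86, 669]);
translate([98, 12, 561]) cube([888, 86, 108]);
translate([98, 512, 561]) cube([888, 86, 108]);
translate([12, 98, 561]) cube([86, 414, 108]);
translate([986, 98, 561]) cube([86, 414, 108]);


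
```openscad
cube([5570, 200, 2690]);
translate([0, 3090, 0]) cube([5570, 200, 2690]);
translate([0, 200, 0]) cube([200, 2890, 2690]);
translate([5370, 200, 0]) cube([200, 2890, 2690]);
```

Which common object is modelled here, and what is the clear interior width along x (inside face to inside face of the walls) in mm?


A house (or room) frame. The interior width is 5170 mm.

Four 2690 mm walls enclosing a rectangle with no floor or roof — a room or house frame. Outside width is 5570 mm and wall thickness is 200 mm, so the interior width is 5570 − 2 × 200 = 5170 mm.


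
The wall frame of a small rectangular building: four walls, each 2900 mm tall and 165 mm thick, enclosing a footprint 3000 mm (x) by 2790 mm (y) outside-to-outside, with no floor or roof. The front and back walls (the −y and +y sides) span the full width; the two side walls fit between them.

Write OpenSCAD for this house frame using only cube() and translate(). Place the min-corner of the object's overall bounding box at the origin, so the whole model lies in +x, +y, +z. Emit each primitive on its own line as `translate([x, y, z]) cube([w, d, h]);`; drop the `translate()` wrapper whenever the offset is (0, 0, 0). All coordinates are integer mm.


cube([3000, 165, 2900]);
translate([0, 2625, 0]) cube([3000, 165, 2900]);
translate([0, 165, 0]) cube([165, 2460, 2900]);
translate([2835, 165, 0]) cube([165, 2460, 2900]);


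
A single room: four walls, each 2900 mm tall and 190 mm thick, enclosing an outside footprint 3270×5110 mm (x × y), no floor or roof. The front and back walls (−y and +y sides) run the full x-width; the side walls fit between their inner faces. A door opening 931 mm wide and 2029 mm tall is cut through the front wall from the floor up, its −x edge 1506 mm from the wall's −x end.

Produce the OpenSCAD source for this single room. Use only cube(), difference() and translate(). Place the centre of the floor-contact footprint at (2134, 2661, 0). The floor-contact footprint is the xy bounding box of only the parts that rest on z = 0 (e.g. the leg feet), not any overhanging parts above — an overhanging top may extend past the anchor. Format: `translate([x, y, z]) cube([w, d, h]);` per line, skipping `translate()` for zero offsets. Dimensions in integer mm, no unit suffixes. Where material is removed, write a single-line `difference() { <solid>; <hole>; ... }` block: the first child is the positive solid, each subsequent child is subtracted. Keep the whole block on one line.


difference() { translate([499, 106, 0]) cube([3270, 190, 2900]); translate([2005, 106, 0]) cube([931, 190, 2029]); }
translate([499, 5026, 0]) cube([3270, 190, 2900]);
translate([499, 296, 0]) cube([190, 4730, 2900]);
translate([3579, 296, 0]) cube([190, 4730, 2900]);


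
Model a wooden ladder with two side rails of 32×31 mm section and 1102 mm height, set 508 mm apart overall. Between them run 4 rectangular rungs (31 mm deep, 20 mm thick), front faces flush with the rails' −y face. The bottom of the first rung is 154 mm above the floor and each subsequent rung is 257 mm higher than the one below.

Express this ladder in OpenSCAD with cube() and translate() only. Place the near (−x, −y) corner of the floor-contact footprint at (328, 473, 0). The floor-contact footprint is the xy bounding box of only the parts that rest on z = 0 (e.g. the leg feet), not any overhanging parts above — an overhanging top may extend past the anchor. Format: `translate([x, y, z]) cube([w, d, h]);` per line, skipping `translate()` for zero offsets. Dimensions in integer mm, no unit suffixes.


translate([328, 473, 0]) cube([32, 31, 1102]);
translate([804, 473, 0]) cube([32, 31, 1102]);
translate([360, 473, 154]) cube([444, 31, 20]);
translate([360, 473, 411]) cube([444, 31, 20]);
translate([360, 473, 668]) cube([444, 31, 20]);
translate([360, 473, 925]) cube([444, 31, 20]);


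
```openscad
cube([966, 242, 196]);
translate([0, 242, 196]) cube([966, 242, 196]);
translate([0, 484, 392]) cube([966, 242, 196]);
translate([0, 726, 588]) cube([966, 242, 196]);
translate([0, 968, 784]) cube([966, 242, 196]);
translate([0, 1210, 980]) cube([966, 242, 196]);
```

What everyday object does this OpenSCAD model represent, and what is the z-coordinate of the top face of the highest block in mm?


A staircase. The total rise is 1176 mm.

6 identical blocks, each offset up and back from the previous — a staircase. Each step is 196 mm tall and there are 6 of them, so the total rise is 6 × 196 = 1176 mm.


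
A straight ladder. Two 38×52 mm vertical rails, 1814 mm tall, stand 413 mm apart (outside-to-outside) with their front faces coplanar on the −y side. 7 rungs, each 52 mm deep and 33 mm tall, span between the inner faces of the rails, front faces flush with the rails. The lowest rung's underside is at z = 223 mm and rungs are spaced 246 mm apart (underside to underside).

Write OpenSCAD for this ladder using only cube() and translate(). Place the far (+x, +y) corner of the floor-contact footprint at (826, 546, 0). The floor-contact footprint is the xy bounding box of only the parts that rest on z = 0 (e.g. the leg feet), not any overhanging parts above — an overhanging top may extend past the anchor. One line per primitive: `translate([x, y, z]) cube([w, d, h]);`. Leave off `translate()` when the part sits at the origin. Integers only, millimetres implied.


// rung span = 413 - 2*38 = 337
// rung[k] z = 223 + k*246
translate([413, 494, 0]) cube([38, 52, 1814]);
translate([788, 494, 0]) cube([38, 52, 1814]);
translate([451, 494, 223]) cube([337, 52, 33]);
translate([451, 494, 469]) cube([337, 52, 33]);
translate([451, 494, 715]) cube([337, 52, 33]);
translate([451, 494, 961]) cube([337, 52, 33]);
translate([451, 494, 1207]) cube([337, 52, 33]);
translate([451, 494, 1453]) cube([337, 52, 33]);
translate([451, 494, 1699]) cube([337, 52, 33]);


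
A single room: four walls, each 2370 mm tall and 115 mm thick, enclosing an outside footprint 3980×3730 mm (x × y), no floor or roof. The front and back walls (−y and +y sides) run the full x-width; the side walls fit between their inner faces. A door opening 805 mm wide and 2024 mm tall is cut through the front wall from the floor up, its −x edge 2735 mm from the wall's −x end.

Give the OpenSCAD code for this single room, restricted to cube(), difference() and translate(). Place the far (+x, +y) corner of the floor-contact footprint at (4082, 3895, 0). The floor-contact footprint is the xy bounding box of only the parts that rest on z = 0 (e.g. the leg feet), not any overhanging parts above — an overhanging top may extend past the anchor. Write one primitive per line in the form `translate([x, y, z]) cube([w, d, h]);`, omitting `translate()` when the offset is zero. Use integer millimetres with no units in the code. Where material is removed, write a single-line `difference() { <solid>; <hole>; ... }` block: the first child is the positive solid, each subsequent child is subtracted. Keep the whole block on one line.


difference() { translate([102, 165, 0]) cube([3980, 115, 2370]); translate([2837, 165, 0]) cube([805, 115, 2024]); }
translate([102, 3780, 0]) cube([3980, 115, 2370]);
translate([102, 280, 0]) cube([115, 3500, 2370]);
translate([3967, 280, 0]) cube([115, 3500, 2370]);


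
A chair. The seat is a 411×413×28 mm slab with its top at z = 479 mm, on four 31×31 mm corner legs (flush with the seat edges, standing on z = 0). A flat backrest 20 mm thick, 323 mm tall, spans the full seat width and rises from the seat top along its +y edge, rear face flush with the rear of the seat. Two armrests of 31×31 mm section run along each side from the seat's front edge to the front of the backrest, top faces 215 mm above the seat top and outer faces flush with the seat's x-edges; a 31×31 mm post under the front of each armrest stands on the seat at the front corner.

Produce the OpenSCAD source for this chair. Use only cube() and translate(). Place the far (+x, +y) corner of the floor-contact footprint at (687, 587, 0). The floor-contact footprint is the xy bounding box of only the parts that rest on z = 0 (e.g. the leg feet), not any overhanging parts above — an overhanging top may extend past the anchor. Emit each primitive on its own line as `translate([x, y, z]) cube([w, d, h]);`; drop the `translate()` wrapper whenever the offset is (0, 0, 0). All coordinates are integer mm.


translate([276, 174, 451]) cube([411, 413, 28]);
translate([276, 174, 0]) cube([31, 31, 451]);
translate([656, 174, 0]) cube([31, 31, 451]);
translate([276, 556, 0]) cube([31, 31, 451]);
translate([656, 556, 0]) cube([31, 31, 451]);
translate([276, 567, 479]) cube([411, 20, 323]);
translate([276, 174, 663]) cube([31, 393, 31]);
translate([656, 174, 663]) cube([31, 393, 31]);
translate([276, 174, 479]) cube([31, 31, 184]);
translate([656, 174, 479]) cube([31, 31, 184]);


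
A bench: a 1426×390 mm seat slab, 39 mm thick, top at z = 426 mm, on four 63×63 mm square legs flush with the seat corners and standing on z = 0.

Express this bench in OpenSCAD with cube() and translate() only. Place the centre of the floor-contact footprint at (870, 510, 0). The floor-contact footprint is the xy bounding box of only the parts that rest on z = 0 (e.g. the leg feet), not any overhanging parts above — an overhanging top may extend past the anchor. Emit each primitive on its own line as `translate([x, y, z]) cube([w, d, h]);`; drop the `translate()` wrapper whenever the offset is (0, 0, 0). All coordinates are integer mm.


translate([157, 315, 387]) cube([1426, 390, 39]);
translate([157, 315, 0]) cube([63, 63, 387]);
translate([157, 642, 0]) cube([63, 63, 387]);
translate([1520, 315, 0]) cube([63, 63, 387]);
translate([1520, 642, 0]) cube([63, 63, 387]);


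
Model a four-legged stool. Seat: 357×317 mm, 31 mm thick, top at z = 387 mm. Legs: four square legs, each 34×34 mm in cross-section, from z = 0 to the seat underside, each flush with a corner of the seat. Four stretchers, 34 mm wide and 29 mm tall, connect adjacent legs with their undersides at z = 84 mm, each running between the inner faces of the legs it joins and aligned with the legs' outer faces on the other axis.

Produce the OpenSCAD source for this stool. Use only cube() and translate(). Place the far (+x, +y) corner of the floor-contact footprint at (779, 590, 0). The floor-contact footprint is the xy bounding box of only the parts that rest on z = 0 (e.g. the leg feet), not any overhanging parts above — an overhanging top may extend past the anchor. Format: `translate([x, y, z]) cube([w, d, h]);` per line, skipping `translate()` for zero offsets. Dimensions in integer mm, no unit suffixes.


translate([422, 273, 356]) cube([357, 317, 31]);
translate([422, 273, 0]) cube([34, 34, 356]);
translate([745, 273, 0]) cube([34, 34, 356]);
translate([422, 556, 0]) cube([34, 34, 356]);
translate([745, 556, 0]) cube([34, 34, 356]);
translate([456, 273, 84]) cube([289, 34, 29]);
translate([456, 556, 84]) cube([289, 34, 29]);
translate([422, 307, 84]) cube([34, 249, 29]);
translate([745, 307, 84]) cube([34, 249, 29]);


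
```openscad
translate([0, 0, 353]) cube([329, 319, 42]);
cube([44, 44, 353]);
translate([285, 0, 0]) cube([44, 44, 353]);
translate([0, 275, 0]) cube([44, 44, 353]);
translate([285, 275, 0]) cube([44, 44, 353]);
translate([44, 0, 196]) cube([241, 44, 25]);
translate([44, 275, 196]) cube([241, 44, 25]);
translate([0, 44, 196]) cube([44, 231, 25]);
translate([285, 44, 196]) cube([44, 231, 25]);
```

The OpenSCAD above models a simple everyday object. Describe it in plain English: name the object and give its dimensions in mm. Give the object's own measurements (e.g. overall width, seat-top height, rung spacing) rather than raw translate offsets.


A simple wooden stool: a rectangular seat 329 mm (x) by 319 mm (y), 42 mm thick, top face at z = 395 mm, on four square legs, each 44×44 mm in cross-section. The legs rest on z = 0, each flush with a corner of the seat. Four stretchers, 44 mm wide and 25 mm tall, connect adjacent legs with their undersides at z = 196 mm, each running between the inner faces of the legs it joins and aligned with the legs' outer faces on the other axis.


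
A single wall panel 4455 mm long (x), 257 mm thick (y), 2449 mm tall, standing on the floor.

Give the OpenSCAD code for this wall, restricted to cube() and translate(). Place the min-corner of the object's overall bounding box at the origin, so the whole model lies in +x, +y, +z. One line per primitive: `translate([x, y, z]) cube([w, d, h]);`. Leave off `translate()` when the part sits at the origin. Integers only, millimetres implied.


cube([4455, 257, 2449]);


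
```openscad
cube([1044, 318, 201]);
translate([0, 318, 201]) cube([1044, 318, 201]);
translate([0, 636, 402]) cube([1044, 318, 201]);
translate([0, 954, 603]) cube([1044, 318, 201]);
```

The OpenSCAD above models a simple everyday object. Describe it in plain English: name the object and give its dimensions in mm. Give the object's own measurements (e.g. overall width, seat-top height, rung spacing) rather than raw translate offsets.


A straight staircase of 4 solid steps. Each step is 1044 mm wide (x), 318 mm deep (y, the going) and 201 mm tall (the rise). The first step rests on the floor; each subsequent step sits one going further in +y and one rise higher in +z, directly behind and above the previous step with no overlap.


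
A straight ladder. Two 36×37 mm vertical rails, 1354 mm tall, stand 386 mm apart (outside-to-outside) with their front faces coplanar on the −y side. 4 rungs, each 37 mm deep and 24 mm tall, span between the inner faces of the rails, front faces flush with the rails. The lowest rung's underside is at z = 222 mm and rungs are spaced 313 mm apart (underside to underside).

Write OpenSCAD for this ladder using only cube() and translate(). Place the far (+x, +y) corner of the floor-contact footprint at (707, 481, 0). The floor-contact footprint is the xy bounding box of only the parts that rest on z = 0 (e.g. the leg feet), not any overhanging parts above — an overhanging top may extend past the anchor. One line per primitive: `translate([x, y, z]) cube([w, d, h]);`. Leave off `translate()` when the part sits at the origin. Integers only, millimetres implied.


translate([321, 444, 0]) cube([36, 37, 1354]);
translate([671, 444, 0]) cube([36, 37, 1354]);
translate([357, 444, 222]) cube([314, 37, 24]);
translate([357, 444, 535]) cube([314, 37, 24]);
translate([357, 444, 848]) cube([314, 37, 24]);
translate([357, 444, 1161]) cube([314, 37, 24]);


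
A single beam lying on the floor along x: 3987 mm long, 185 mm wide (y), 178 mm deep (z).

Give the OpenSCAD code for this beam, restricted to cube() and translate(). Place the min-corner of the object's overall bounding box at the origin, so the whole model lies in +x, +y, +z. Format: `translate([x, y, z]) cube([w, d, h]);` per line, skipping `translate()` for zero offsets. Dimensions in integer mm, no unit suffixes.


cube([3987, 185, 178]);


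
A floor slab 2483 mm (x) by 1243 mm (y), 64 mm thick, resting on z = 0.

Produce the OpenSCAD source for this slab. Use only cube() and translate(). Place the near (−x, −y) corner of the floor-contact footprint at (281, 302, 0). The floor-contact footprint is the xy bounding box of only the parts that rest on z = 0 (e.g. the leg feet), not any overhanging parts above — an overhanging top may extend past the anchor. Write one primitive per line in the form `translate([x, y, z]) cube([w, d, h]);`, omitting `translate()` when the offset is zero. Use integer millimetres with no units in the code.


translate([281, 302, 0]) cube([2483, 1243, 64]);


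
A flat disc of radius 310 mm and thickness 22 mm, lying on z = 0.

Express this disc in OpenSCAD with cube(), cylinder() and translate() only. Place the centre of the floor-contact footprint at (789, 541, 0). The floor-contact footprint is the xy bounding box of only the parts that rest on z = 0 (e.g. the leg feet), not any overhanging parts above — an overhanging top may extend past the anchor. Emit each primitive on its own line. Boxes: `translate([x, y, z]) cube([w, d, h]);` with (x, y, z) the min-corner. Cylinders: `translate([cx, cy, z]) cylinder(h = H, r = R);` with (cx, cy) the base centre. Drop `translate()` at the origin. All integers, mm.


translate([789, 541, 0]) cylinder(h = 22, r = 310);


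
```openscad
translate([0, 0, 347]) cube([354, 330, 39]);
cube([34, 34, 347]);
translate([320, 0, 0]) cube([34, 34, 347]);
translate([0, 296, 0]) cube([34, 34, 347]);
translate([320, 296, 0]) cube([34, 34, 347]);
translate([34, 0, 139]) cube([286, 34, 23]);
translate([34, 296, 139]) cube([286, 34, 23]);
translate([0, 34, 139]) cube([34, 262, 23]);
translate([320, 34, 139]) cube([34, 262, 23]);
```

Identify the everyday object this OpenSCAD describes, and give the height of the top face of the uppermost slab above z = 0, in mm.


A stool. The seat height is 386 mm.

A 354×330×39 slab at z = 347 on four corner posts — a stool. The seat top is 347 + 39 = 386 mm.


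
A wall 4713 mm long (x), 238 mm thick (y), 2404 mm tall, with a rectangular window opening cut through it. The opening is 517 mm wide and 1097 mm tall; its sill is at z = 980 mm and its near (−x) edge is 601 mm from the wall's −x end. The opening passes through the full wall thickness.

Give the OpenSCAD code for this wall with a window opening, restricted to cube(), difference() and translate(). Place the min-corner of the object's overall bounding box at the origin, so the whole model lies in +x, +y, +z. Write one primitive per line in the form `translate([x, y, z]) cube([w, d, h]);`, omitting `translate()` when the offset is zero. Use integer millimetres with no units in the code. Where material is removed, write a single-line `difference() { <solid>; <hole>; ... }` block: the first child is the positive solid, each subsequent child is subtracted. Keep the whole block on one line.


difference() { cube([4713, 238, 2404]); translate([601, 0, 980]) cube([517, 238, 1097]); }


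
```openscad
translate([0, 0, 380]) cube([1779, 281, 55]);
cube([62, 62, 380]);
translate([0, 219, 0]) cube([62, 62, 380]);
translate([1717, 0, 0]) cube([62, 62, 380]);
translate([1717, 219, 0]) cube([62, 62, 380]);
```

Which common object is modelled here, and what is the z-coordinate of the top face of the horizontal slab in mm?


A bench. The seat-top height is 435 mm.

A long slab on four corner posts — a bench. The slab sits at z = 380 with thickness 55, so the top is 380 + 55 = 435 mm.


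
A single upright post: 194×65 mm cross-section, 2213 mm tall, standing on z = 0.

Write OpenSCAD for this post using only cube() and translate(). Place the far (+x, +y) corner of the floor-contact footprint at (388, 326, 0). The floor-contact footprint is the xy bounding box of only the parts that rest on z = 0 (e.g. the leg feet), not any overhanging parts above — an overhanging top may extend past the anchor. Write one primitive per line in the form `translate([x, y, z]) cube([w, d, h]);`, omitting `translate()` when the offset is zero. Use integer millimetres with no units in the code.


translate([194, 261, 0]) cube([194, 65, 2213]);


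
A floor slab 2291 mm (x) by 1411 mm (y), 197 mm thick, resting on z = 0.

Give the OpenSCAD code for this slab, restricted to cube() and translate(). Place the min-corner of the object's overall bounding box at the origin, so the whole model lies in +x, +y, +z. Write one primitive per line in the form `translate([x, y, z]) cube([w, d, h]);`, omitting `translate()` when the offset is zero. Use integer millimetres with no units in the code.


cube([2291, 1411, 197]);


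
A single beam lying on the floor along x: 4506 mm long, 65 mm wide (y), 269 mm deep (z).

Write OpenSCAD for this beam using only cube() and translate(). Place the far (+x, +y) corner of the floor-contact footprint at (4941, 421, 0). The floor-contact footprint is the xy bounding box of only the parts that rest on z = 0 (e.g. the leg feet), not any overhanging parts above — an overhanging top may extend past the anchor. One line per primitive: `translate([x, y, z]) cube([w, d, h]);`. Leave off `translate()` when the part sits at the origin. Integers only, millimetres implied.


translate([435, 356, 0]) cube([4506, 65, 269]);


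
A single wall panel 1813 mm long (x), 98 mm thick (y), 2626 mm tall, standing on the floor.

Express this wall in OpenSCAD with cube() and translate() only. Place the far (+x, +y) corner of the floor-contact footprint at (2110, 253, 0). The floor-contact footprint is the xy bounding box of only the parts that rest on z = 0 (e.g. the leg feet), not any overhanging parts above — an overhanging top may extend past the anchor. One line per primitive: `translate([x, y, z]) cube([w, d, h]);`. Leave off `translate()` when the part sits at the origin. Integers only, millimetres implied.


translate([297, 155, 0]) cube([1813, 98, 2626]);


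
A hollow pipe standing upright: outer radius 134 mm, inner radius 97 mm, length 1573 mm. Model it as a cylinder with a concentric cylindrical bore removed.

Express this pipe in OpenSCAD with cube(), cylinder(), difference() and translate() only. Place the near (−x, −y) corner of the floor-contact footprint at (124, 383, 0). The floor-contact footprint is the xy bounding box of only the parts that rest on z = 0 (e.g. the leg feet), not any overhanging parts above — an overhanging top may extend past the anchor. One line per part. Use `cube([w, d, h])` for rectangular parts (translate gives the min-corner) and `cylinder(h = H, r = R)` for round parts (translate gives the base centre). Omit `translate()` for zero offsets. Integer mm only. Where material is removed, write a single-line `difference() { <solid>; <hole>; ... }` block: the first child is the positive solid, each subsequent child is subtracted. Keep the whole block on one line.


difference() { translate([258, 517, 0]) cylinder(h = 1573, r = 134); translate([258, 517, 0]) cylinder(h = 1573, r = 97); }


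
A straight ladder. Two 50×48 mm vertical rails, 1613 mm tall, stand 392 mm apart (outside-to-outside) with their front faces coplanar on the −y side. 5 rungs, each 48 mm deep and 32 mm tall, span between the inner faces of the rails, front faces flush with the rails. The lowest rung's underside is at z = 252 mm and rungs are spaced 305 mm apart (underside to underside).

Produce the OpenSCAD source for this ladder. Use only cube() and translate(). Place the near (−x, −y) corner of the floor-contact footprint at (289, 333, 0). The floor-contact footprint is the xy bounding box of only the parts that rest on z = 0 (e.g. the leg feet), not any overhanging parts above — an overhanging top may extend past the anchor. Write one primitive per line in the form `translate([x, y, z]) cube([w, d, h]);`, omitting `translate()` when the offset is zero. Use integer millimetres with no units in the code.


// rung span = 392 - 2*50 = 292
// rung[k] z = 252 + k*305
translate([289, 333, 0]) cube([50, 48, 1613]);
translate([631, 333, 0]) cube([50, 48, 1613]);
translate([339, 333, 252]) cube([292, 48, 32]);
translate([339, 333, 557]) cube([292, 48, 32]);
translate([339, 333, 862]) cube([292, 48, 32]);
translate([339, 333, 1167]) cube([292, 48, 32]);
translate([339, 333, 1472]) cube([292, 48, 32]);
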